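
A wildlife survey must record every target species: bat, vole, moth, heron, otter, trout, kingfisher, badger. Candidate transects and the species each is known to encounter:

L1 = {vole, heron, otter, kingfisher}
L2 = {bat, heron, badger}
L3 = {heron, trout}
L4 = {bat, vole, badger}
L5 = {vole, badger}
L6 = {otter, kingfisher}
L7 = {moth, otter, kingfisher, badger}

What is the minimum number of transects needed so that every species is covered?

3

L3, L4, L7 together cover {bat, vole, moth, heron, otter, trout, kingfisher, badger} — every species.
No 2 of the 7 transects cover everything (all 21 pairs fall short), so 3 is minimum.
Greedy (largest uncovered first) would take L1, L2, L3, L7 — 4 transects — but 3 suffice.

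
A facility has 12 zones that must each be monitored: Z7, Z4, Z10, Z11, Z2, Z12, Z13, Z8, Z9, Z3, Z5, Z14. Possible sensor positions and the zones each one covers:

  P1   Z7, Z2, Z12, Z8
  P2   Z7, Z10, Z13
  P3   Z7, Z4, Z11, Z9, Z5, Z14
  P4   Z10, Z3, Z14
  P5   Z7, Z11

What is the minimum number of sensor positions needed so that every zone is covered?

P1, P2, P3, P4 together cover {Z7, Z4, Z10, Z11, Z2, Z12, Z13, Z8, Z9, Z3, Z5, Z14} — every zone.
No 3 of the 5 sensor positions cover everything (all 10 triples fall short), so 4 is minimum.

4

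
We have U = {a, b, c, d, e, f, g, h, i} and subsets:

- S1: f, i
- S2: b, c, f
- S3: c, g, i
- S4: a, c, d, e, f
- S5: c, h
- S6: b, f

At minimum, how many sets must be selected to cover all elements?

S2, S3, S4, S5 together cover {a, b, c, d, e, f, g, h, i} — every element.
No 3 of the 6 sets cover everything (all 20 triples fall short), so 4 is minimum.

4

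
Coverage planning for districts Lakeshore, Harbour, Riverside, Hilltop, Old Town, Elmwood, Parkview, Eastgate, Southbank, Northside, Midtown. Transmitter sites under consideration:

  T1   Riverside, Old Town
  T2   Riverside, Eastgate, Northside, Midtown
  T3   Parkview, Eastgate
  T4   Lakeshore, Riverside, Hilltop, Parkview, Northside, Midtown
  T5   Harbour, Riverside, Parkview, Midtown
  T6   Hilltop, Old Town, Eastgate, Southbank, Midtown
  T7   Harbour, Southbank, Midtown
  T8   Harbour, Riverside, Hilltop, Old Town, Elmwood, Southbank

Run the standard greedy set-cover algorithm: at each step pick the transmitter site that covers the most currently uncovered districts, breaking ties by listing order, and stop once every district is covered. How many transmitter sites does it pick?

3

Pick 1: T4 covers 6 new districts (Lakeshore, Riverside, Hilltop, Parkview, Northside, Midtown).
Pick 2: T8 covers 4 new districts (Harbour, Old Town, Elmwood, Southbank).
Pick 3: T2 covers 1 new districts (Eastgate).
Greedy uses 3 transmitter sites.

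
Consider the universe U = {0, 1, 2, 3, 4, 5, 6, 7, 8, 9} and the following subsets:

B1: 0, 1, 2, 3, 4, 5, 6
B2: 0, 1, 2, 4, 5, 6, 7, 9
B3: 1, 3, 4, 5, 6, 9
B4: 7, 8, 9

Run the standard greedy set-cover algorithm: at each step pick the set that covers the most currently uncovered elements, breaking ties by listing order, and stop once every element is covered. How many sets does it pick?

3

Pick 1: B2 covers 8 new elements (0, 1, 2, 4, 5, 6, 7, 9).
Pick 2: B1 covers 1 new elements (3).
Pick 3: B4 covers 1 new elements (8).
Greedy uses 3 sets. (The true minimum is 2.)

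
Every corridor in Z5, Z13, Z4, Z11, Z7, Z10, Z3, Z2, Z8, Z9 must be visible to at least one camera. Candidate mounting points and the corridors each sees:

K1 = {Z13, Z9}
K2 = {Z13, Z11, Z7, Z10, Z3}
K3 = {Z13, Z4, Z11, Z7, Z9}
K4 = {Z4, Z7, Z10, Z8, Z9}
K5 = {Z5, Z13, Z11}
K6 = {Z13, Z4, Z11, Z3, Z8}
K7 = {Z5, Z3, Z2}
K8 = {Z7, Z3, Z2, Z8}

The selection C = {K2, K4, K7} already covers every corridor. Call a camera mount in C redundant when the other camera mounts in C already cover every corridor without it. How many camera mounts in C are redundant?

0

Drop K2: Z13, Z11 uncovered — not redundant.
Drop K4: Z4, Z8, Z9 uncovered — not redundant.
Drop K7: Z5, Z2 uncovered — not redundant.
None of the camera mounts in C is redundant.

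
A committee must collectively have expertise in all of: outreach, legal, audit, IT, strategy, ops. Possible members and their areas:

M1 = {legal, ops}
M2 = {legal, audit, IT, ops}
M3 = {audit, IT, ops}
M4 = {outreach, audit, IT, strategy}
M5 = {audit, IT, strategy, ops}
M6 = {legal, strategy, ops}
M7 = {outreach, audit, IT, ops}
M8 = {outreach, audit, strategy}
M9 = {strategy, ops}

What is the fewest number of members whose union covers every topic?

2

M1, M4 together cover {outreach, legal, audit, IT, strategy, ops} — every topic.
No single member contains all 6 topics, so 2 is optimal.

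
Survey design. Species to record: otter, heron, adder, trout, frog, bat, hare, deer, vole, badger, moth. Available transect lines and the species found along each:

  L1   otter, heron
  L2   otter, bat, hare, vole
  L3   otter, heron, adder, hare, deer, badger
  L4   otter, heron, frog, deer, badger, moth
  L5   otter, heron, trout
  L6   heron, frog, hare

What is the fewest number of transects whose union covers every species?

L2, L3, L4, L5 together cover {otter, heron, adder, trout, frog, bat, hare, deer, vole, badger, moth} — every species.
No 3 of the 6 transects cover everything (all 20 triples fall short), so 4 is minimum.

4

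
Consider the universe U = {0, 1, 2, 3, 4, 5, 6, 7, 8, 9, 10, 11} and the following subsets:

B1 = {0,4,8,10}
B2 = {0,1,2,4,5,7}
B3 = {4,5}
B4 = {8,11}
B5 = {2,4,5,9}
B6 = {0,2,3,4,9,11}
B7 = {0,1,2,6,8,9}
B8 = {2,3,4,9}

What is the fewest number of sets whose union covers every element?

B1, B2, B6, B7 together cover {0, 1, 2, 3, 4, 5, 6, 7, 8, 9, 10, 11} — every element.
No 3 of the 8 sets cover everything (all 56 triples fall short), so 4 is minimum.

4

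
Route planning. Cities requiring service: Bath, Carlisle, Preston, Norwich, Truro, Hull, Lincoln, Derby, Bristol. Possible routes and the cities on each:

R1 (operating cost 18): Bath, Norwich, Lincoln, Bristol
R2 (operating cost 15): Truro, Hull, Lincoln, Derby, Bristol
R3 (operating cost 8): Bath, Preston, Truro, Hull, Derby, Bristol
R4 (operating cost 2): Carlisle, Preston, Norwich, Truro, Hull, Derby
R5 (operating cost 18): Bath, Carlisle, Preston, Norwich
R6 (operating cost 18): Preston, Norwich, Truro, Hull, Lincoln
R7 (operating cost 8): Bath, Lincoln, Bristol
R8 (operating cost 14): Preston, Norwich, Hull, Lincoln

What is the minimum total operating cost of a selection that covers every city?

R4, R7 cover every city at operating cost 2 + 8 = 10.
Any cover uses at least 2 routes; among all covering selections none totals below 10.

10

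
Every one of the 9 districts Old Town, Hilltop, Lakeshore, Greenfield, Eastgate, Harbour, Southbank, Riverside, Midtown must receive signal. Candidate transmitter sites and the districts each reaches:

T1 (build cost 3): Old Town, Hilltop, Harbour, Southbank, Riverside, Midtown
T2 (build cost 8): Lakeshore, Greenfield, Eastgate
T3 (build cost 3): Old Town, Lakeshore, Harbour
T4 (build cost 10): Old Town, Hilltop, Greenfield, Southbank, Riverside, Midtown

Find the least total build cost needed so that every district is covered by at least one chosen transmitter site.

T1, T2 cover every district at build cost 3 + 8 = 11.
Any cover uses at least 2 transmitter sites; among all covering selections none totals below 11.

11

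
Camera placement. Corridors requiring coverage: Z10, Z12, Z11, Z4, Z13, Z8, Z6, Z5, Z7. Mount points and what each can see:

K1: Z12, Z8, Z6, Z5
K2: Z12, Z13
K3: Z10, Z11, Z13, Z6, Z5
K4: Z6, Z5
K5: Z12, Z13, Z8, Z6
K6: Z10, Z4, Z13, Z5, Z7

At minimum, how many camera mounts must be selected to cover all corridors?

3

K1, K3, K6 together cover {Z10, Z12, Z11, Z4, Z13, Z8, Z6, Z5, Z7} — every corridor.
No 2 of the 6 camera mounts cover everything (all 15 pairs fall short), so 3 is minimum.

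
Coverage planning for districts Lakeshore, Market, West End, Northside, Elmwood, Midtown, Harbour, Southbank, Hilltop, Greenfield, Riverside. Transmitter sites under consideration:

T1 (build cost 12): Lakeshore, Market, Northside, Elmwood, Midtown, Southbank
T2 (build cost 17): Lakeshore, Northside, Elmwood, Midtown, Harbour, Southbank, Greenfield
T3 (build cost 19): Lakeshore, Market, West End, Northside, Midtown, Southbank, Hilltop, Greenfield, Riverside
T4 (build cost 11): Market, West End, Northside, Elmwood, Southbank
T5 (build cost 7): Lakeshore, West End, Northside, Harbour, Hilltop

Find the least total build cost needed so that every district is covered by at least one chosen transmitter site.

36

T2, T3 cover every district at build cost 17 + 19 = 36.
Any cover uses at least 2 transmitter sites; among all covering selections none totals below 36.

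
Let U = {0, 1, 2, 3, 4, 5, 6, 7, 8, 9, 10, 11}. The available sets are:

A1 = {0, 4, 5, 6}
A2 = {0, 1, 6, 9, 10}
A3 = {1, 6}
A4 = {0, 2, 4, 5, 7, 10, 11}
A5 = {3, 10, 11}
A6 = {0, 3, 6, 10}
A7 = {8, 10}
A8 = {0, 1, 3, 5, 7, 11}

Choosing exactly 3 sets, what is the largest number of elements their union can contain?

11

Choosing A2, A4, A5 covers {0, 1, 2, 3, 4, 5, 6, 7, 9, 10, 11} — 11 elements.
No choice of 3 sets does better; here 8 is left uncovered.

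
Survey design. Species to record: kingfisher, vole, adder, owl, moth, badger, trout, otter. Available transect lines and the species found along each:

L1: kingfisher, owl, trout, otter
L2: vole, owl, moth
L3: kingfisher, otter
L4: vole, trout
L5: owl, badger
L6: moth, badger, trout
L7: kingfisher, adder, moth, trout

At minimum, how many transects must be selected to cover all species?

L1, L2, L5, L7 together cover {kingfisher, vole, adder, owl, moth, badger, trout, otter} — every species.
No 3 of the 7 transects cover everything (all 35 triples fall short), so 4 is minimum.

4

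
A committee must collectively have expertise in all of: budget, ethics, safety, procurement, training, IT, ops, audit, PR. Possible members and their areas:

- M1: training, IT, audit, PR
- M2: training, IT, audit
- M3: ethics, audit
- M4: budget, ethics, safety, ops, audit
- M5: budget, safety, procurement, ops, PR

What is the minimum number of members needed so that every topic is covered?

M1, M3, M5 together cover {budget, ethics, safety, procurement, training, IT, ops, audit, PR} — every topic.
No 2 of the 5 members cover everything (all 10 pairs fall short), so 3 is minimum.

3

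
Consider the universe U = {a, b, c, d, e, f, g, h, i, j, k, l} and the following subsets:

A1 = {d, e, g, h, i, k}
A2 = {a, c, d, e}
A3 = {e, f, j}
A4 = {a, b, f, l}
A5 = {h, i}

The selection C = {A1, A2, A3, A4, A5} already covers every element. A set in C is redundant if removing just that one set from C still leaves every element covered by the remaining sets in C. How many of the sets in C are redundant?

1

Drop A1: g, k uncovered — not redundant.
Drop A2: c uncovered — not redundant.
Drop A3: j uncovered — not redundant.
Drop A4: b, l uncovered — not redundant.
Drop A5: the rest still cover every element — redundant.
1 redundant: A5.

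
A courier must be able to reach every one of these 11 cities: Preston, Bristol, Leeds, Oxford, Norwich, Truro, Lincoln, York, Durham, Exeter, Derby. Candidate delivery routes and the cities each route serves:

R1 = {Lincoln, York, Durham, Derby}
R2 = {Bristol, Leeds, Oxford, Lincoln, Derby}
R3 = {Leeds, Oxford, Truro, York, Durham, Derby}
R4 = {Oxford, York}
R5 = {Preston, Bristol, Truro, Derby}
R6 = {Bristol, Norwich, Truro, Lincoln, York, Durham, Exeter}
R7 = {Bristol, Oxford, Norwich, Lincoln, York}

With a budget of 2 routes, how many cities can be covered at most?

Choosing R2, R6 covers {Bristol, Leeds, Oxford, Norwich, Truro, Lincoln, York, Durham, Exeter, Derby} — 10 cities.
No choice of 2 routes does better; here Preston is left uncovered.

10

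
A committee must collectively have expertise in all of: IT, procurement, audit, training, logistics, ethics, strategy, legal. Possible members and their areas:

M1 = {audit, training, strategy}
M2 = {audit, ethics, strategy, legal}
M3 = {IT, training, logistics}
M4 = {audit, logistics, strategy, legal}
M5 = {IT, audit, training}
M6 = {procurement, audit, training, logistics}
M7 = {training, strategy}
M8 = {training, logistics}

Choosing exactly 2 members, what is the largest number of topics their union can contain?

Choosing M2, M3 covers {IT, audit, training, logistics, ethics, strategy, legal} — 7 topics.
No choice of 2 members does better; here procurement is left uncovered.

7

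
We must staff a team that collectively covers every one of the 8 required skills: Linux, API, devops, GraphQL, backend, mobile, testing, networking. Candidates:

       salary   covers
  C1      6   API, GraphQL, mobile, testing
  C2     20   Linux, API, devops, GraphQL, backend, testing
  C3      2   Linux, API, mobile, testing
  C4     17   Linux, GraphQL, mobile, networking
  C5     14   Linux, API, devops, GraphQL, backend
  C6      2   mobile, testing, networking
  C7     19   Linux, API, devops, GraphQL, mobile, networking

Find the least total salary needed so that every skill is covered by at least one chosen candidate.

C5, C6 cover every skill at salary 14 + 2 = 16.
Any cover uses at least 2 candidates; among all covering selections none totals below 16.
Greedy by coverage-per-salary would pick C3, C6, C5 for 18 — worse than the optimum 16.

16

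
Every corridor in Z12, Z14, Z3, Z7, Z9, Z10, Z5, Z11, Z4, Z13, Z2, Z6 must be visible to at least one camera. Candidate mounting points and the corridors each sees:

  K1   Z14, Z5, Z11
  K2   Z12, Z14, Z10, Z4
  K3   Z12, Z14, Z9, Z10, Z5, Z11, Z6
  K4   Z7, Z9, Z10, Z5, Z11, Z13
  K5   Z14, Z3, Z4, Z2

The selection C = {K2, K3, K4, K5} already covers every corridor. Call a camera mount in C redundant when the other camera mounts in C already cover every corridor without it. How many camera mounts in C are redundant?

Drop K2: the rest still cover every corridor — redundant.
Drop K3: Z6 uncovered — not redundant.
Drop K4: Z7, Z13 uncovered — not redundant.
Drop K5: Z3, Z2 uncovered — not redundant.
1 redundant: K2.

1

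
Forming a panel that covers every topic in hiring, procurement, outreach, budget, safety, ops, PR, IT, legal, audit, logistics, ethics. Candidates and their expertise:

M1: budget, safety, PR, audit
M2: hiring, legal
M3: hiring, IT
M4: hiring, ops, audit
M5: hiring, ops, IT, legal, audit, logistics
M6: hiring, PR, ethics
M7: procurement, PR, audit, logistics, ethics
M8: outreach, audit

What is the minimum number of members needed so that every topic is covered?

4

M1, M5, M7, M8 together cover {hiring, procurement, outreach, budget, safety, ops, PR, IT, legal, audit, logistics, ethics} — every topic.
No 3 of the 8 members cover everything (all 56 triples fall short), so 4 is minimum.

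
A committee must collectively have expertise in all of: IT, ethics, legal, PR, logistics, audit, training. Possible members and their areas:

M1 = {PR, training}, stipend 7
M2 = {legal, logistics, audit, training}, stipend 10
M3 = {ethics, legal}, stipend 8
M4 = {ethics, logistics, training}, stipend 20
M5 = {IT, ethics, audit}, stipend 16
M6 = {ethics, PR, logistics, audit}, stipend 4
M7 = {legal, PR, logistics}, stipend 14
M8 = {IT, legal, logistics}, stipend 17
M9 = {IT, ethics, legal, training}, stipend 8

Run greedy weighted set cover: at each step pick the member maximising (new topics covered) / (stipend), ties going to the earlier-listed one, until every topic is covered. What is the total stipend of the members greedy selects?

12

Pick 1: M6 adds 4 new (ethics, PR, logistics, audit) at stipend 4 (ratio 4/4).
Pick 2: M9 adds 3 new (IT, legal, training) at stipend 8 (ratio 3/8).
Greedy total stipend: 4 + 8 = 12.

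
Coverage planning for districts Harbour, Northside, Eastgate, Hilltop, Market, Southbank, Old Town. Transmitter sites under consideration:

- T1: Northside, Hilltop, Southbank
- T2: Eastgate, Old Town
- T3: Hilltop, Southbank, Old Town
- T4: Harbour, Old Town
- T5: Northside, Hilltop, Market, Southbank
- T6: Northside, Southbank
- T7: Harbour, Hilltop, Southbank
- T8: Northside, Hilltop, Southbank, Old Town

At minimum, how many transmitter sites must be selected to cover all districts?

3

T2, T4, T5 together cover {Harbour, Northside, Eastgate, Hilltop, Market, Southbank, Old Town} — every district.
No 2 of the 8 transmitter sites cover everything (all 28 pairs fall short), so 3 is minimum.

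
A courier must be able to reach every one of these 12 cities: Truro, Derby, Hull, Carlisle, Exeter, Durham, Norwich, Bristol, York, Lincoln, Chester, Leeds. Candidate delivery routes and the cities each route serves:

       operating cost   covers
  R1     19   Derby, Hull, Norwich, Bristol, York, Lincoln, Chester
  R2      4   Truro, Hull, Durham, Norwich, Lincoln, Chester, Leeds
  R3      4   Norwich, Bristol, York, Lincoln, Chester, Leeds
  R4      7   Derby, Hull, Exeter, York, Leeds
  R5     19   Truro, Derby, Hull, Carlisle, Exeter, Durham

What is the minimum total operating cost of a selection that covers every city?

23

R3, R5 cover every city at operating cost 4 + 19 = 23.
Any cover uses at least 2 routes; among all covering selections none totals below 23.
Greedy by coverage-per-operating cost would pick R2, R3, R4, R5 for 34 — worse than the optimum 23.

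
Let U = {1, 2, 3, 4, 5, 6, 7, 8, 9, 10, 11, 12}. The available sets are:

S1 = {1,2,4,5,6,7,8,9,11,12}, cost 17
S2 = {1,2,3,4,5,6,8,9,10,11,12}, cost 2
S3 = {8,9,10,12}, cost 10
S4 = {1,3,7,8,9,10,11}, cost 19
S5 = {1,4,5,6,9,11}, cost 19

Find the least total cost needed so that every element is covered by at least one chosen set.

19

S1, S2 cover every element at cost 17 + 2 = 19.
Any cover uses at least 2 sets; among all covering selections none totals below 19.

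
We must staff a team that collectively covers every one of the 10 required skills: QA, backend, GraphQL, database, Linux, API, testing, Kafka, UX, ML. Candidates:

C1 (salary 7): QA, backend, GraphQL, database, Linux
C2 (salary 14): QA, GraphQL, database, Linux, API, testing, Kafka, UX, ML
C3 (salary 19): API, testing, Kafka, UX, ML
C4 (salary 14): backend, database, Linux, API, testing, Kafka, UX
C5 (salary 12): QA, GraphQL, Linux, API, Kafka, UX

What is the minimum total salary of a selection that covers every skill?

21

C1, C2 cover every skill at salary 7 + 14 = 21.
Any cover uses at least 2 candidates; among all covering selections none totals below 21.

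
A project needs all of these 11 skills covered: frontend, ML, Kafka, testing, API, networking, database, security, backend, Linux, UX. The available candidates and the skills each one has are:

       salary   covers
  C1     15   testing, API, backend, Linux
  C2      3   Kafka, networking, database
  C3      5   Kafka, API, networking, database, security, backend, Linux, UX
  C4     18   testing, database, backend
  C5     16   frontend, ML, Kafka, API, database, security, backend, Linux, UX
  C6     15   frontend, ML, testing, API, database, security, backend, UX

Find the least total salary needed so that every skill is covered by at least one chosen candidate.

20

C3, C6 cover every skill at salary 5 + 15 = 20.
Any cover uses at least 2 candidates; among all covering selections none totals below 20.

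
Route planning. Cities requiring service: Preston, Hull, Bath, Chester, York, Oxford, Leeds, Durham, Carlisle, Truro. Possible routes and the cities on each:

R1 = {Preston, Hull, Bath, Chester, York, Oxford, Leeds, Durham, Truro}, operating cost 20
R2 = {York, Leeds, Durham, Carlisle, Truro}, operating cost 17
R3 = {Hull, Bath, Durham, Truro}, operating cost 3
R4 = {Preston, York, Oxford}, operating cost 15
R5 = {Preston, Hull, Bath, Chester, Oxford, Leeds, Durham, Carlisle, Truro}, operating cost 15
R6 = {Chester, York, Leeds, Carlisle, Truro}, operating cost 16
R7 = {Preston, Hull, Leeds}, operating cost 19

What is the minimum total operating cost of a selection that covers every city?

R4, R5 cover every city at operating cost 15 + 15 = 30.
Any cover uses at least 2 routes; among all covering selections none totals below 30.
Greedy by coverage-per-operating cost would pick R3, R5, R4 for 33 — worse than the optimum 30.

30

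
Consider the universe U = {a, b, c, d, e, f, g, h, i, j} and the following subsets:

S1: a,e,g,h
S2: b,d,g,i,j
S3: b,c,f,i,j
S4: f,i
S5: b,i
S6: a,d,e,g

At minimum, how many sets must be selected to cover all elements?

S1, S2, S3 together cover {a, b, c, d, e, f, g, h, i, j} — every element.
No 2 of the 6 sets cover everything (all 15 pairs fall short), so 3 is minimum.

3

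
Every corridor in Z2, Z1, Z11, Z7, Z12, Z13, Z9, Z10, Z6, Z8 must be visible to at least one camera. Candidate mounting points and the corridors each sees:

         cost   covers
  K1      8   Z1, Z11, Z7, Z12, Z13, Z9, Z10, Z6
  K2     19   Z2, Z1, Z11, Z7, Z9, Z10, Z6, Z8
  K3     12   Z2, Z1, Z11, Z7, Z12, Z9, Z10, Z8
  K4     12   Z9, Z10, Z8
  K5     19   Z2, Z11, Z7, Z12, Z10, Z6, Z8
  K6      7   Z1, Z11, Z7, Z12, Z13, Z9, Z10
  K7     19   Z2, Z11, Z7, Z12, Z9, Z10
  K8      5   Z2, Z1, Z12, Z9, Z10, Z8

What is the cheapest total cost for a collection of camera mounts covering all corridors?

K1, K8 cover every corridor at cost 8 + 5 = 13.
Any cover uses at least 2 camera mounts; among all covering selections none totals below 13.

13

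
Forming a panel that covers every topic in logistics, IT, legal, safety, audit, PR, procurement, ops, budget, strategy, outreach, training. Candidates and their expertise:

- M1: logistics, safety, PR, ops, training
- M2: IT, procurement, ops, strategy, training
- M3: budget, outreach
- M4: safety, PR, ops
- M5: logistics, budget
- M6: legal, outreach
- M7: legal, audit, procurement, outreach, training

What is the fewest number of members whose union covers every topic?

M1, M2, M3, M7 together cover {logistics, IT, legal, safety, audit, PR, procurement, ops, budget, strategy, outreach, training} — every topic.
No 3 of the 7 members cover everything (all 35 triples fall short), so 4 is minimum.

4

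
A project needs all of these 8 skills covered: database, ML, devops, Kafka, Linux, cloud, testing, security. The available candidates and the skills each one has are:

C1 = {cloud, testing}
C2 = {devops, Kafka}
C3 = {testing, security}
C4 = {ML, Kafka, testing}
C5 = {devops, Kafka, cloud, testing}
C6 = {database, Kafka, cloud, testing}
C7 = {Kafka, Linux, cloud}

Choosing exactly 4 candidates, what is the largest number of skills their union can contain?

Choosing C2, C3, C4, C6 covers {database, ML, devops, Kafka, cloud, testing, security} — 7 skills.
No choice of 4 candidates does better; here Linux is left uncovered.

7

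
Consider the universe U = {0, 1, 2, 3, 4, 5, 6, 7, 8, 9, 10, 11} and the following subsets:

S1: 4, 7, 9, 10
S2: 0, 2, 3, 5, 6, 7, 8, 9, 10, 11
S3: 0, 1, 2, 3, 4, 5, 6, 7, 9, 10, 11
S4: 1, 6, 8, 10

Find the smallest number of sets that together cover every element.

S2, S3 together cover {0, 1, 2, 3, 4, 5, 6, 7, 8, 9, 10, 11} — every element.
No single set contains all 12 elements, so 2 is optimal.

2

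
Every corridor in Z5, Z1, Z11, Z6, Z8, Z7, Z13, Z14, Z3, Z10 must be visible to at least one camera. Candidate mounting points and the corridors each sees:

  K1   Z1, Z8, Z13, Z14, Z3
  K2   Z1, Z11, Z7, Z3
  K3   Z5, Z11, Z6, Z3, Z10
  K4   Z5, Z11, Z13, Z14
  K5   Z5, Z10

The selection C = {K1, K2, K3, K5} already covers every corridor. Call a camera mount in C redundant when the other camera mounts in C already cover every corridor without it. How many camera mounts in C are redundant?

Drop K1: Z8, Z13, Z14 uncovered — not redundant.
Drop K2: Z7 uncovered — not redundant.
Drop K3: Z6 uncovered — not redundant.
Drop K5: the rest still cover every corridor — redundant.
1 redundant: K5.

1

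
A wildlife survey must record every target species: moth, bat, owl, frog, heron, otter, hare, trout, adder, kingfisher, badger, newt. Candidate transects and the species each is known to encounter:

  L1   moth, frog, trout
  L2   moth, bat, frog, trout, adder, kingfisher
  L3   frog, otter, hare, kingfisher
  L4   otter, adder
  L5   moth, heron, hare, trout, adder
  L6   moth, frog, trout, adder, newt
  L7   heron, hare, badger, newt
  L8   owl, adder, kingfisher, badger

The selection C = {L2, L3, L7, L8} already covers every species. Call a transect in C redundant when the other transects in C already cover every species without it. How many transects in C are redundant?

0

Drop L2: moth, bat, trout uncovered — not redundant.
Drop L3: otter uncovered — not redundant.
Drop L7: heron, newt uncovered — not redundant.
Drop L8: owl uncovered — not redundant.
None of the transects in C is redundant.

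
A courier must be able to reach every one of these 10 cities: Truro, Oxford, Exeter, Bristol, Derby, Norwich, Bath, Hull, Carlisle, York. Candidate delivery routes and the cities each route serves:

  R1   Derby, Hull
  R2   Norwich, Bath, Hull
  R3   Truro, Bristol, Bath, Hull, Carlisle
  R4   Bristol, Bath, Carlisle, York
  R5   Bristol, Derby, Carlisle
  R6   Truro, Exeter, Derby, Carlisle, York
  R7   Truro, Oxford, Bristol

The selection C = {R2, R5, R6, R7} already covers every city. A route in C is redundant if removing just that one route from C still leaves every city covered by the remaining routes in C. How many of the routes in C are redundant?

1

Drop R2: Norwich, Bath, Hull uncovered — not redundant.
Drop R5: the rest still cover every city — redundant.
Drop R6: Exeter, York uncovered — not redundant.
Drop R7: Oxford uncovered — not redundant.
1 redundant: R5.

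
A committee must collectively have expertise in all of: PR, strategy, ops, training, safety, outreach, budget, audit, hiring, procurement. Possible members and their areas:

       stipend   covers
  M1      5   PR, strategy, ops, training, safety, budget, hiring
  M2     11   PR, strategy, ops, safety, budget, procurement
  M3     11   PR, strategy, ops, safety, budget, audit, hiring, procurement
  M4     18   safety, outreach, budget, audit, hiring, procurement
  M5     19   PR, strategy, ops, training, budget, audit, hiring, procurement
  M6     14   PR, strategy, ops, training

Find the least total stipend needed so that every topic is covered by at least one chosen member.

23

M1, M4 cover every topic at stipend 5 + 18 = 23.
Any cover uses at least 2 members; among all covering selections none totals below 23.
Greedy by coverage-per-stipend would pick M1, M3, M4 for 34 — worse than the optimum 23.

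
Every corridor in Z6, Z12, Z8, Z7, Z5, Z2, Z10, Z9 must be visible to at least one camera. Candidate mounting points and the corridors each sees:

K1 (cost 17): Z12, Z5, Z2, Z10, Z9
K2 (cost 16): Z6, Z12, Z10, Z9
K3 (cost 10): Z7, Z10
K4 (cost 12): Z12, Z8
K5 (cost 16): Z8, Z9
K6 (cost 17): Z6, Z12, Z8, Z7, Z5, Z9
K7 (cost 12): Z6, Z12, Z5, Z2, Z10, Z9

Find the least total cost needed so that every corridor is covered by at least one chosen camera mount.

29

K6, K7 cover every corridor at cost 17 + 12 = 29.
Any cover uses at least 2 camera mounts; among all covering selections none totals below 29.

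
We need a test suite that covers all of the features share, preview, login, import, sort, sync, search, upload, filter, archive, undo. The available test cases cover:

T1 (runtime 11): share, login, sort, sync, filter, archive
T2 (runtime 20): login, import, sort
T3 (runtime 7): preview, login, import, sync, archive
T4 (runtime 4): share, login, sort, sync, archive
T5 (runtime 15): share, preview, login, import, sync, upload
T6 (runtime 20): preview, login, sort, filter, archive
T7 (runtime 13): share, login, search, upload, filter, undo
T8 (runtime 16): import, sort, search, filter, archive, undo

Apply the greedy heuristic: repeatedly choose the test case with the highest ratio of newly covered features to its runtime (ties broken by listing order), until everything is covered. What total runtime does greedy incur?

24

Pick 1: T4 adds 5 new (share, login, sort, sync, archive) at runtime 4 (ratio 5/4).
Pick 2: T7 adds 4 new (search, upload, filter, undo) at runtime 13 (ratio 4/13).
Pick 3: T3 adds 2 new (preview, import) at runtime 7 (ratio 2/7).
Greedy total runtime: 4 + 13 + 7 = 24.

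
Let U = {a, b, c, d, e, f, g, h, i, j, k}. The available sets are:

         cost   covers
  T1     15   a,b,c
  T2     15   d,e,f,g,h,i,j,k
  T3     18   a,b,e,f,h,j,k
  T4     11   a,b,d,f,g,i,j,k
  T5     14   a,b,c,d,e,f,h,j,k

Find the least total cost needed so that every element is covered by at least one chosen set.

25

T4, T5 cover every element at cost 11 + 14 = 25.
Any cover uses at least 2 sets; among all covering selections none totals below 25.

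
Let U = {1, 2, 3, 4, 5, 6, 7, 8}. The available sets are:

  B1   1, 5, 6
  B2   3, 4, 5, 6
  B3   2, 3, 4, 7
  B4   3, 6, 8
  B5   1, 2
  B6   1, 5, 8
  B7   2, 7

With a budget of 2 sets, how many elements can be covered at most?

Choosing B1, B3 covers {1, 2, 3, 4, 5, 6, 7} — 7 elements.
No choice of 2 sets does better; here 8 is left uncovered.

7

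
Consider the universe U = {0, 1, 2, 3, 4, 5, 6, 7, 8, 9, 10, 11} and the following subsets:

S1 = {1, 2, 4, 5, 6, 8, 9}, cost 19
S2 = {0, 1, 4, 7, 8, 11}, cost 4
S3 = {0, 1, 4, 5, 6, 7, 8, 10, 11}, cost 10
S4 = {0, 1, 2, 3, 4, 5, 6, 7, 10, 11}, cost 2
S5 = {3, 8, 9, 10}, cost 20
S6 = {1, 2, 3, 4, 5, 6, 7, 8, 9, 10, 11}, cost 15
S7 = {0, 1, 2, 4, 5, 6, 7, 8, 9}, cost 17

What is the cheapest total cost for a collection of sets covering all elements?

17

S4, S6 cover every element at cost 2 + 15 = 17.
Any cover uses at least 2 sets; among all covering selections none totals below 17.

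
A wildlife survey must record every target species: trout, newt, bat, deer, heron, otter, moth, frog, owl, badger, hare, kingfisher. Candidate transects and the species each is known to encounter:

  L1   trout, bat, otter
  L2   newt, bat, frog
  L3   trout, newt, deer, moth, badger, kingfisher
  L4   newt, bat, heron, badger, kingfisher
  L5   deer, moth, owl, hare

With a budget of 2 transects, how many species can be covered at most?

9

Choosing L4, L5 covers {newt, bat, deer, heron, moth, owl, badger, hare, kingfisher} — 9 species.
No choice of 2 transects does better; here trout, otter, frog are left uncovered.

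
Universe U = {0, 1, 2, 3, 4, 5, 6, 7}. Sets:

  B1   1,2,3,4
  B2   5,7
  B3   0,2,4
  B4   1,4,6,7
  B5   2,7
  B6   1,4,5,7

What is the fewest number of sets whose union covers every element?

B1, B2, B3, B4 together cover {0, 1, 2, 3, 4, 5, 6, 7} — every element.
No 3 of the 6 sets cover everything (all 20 triples fall short), so 4 is minimum.

4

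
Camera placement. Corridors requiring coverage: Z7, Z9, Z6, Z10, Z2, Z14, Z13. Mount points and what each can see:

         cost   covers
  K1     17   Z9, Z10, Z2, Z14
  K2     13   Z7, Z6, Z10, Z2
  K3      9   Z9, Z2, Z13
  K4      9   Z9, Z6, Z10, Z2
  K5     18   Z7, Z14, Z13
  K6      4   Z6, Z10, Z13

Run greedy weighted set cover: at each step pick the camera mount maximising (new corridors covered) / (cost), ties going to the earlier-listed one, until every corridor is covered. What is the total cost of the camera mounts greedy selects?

Pick 1: K6 adds 3 new (Z6, Z10, Z13) at cost 4 (ratio 3/4).
Pick 2: K3 adds 2 new (Z9, Z2) at cost 9 (ratio 2/9).
Pick 3: K5 adds 2 new (Z7, Z14) at cost 18 (ratio 2/18).
Greedy total cost: 4 + 9 + 18 = 31. (The true optimum is 27, so greedy overshoots here.)

31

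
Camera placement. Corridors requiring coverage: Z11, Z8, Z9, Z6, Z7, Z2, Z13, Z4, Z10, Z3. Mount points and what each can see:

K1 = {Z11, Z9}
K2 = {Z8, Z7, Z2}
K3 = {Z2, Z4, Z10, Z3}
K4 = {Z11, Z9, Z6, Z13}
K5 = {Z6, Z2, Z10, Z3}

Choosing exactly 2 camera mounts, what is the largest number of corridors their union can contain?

8

Choosing K3, K4 covers {Z11, Z9, Z6, Z2, Z13, Z4, Z10, Z3} — 8 corridors.
No choice of 2 camera mounts does better; here Z8, Z7 are left uncovered.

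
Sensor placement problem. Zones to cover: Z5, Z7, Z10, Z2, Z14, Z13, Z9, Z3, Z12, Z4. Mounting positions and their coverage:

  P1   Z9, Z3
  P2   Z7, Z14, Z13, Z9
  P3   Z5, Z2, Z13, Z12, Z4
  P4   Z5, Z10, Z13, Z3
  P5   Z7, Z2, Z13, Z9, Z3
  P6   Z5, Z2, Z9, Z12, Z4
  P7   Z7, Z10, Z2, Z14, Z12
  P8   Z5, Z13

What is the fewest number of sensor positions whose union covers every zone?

P1, P3, P7 together cover {Z5, Z7, Z10, Z2, Z14, Z13, Z9, Z3, Z12, Z4} — every zone.
No 2 of the 8 sensor positions cover everything (all 28 pairs fall short), so 3 is minimum.

3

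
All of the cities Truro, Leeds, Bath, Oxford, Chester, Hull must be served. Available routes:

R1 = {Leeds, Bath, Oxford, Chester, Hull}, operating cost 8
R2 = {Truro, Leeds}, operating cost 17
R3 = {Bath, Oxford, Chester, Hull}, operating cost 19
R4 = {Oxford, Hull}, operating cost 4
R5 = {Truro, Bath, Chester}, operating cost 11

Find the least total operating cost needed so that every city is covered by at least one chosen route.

19

R1, R5 cover every city at operating cost 8 + 11 = 19.
Any cover uses at least 2 routes; among all covering selections none totals below 19.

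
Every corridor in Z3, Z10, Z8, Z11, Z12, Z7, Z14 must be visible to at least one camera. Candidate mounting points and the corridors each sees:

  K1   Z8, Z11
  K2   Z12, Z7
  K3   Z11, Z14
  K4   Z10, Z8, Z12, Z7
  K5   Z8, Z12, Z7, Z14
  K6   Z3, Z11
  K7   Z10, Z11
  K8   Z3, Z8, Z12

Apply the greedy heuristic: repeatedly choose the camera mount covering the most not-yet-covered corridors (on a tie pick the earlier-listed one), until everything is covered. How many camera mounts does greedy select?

3

Pick 1: K4 covers 4 new corridors (Z10, Z8, Z12, Z7).
Pick 2: K3 covers 2 new corridors (Z11, Z14).
Pick 3: K6 covers 1 new corridors (Z3).
Greedy uses 3 camera mounts.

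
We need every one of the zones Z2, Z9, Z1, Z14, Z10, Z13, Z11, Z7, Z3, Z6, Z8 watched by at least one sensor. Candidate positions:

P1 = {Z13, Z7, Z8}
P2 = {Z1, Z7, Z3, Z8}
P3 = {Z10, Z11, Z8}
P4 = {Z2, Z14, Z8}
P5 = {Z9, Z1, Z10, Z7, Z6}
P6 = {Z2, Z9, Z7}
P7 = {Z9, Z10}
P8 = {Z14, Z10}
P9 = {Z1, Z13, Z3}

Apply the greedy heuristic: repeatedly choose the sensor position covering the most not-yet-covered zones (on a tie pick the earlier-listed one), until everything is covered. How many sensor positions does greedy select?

4

Pick 1: P5 covers 5 new zones (Z9, Z1, Z10, Z7, Z6).
Pick 2: P4 covers 3 new zones (Z2, Z14, Z8).
Pick 3: P9 covers 2 new zones (Z13, Z3).
Pick 4: P3 covers 1 new zones (Z11).
Greedy uses 4 sensor positions.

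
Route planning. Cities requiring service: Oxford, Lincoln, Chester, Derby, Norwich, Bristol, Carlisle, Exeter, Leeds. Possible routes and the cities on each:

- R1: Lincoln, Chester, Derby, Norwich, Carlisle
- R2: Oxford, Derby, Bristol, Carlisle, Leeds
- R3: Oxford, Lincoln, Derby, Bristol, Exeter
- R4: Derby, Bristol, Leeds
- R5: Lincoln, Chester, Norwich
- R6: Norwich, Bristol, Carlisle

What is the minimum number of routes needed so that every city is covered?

R1, R2, R3 together cover {Oxford, Lincoln, Chester, Derby, Norwich, Bristol, Carlisle, Exeter, Leeds} — every city.
No 2 of the 6 routes cover everything (all 15 pairs fall short), so 3 is minimum.

3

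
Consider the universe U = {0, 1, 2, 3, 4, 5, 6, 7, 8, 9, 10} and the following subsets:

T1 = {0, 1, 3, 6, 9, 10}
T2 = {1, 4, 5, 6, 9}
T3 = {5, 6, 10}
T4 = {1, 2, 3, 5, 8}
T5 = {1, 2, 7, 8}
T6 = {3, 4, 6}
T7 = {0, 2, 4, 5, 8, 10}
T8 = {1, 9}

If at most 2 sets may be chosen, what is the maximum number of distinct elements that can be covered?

10

Choosing T1, T7 covers {0, 1, 2, 3, 4, 5, 6, 8, 9, 10} — 10 elements.
No choice of 2 sets does better; here 7 is left uncovered.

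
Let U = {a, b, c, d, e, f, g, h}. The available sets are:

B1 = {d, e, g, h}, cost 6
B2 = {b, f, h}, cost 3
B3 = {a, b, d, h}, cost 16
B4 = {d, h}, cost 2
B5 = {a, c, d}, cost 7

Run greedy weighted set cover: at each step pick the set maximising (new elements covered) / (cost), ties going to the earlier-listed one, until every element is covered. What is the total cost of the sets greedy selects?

Pick 1: B2 adds 3 new (b, f, h) at cost 3 (ratio 3/3).
Pick 2: B1 adds 3 new (d, e, g) at cost 6 (ratio 3/6).
Pick 3: B5 adds 2 new (a, c) at cost 7 (ratio 2/7).
Greedy total cost: 3 + 6 + 7 = 16.

16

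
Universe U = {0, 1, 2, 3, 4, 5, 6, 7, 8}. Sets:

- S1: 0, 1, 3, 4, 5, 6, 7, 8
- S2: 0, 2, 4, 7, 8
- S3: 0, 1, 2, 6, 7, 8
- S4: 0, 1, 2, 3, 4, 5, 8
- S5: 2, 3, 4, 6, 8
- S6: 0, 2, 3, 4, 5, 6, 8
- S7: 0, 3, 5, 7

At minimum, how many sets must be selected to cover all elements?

2

S1, S2 together cover {0, 1, 2, 3, 4, 5, 6, 7, 8} — every element.
No single set contains all 9 elements, so 2 is optimal.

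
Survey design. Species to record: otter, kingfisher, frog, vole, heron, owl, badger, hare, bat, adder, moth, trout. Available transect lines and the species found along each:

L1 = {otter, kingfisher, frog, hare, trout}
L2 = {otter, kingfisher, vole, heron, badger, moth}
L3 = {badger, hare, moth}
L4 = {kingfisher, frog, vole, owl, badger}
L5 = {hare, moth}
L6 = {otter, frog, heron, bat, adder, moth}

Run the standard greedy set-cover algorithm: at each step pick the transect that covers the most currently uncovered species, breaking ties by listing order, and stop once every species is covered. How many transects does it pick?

4

Pick 1: L2 covers 6 new species (otter, kingfisher, vole, heron, badger, moth).
Pick 2: L1 covers 3 new species (frog, hare, trout).
Pick 3: L6 covers 2 new species (bat, adder).
Pick 4: L4 covers 1 new species (owl).
Greedy uses 4 transects. (The true minimum is 3.)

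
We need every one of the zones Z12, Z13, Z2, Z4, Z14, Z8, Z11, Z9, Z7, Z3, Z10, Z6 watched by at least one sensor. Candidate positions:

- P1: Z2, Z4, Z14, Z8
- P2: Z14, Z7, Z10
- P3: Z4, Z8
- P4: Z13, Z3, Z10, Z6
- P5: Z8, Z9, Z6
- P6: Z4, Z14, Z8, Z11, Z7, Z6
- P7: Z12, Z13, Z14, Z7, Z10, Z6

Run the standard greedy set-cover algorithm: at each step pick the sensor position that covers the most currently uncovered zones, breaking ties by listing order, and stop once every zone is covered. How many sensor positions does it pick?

5

Pick 1: P6 covers 6 new zones (Z4, Z14, Z8, Z11, Z7, Z6).
Pick 2: P4 covers 3 new zones (Z13, Z3, Z10).
Pick 3: P1 covers 1 new zones (Z2).
Pick 4: P5 covers 1 new zones (Z9).
Pick 5: P7 covers 1 new zones (Z12).
Greedy uses 5 sensor positions.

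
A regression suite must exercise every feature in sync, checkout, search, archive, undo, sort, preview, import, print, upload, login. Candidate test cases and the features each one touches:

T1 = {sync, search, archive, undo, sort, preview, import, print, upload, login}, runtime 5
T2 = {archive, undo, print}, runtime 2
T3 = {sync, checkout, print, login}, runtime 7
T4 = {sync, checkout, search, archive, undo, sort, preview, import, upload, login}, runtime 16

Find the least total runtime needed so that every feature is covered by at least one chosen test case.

12

T1, T3 cover every feature at runtime 5 + 7 = 12.
Any cover uses at least 2 test cases; among all covering selections none totals below 12.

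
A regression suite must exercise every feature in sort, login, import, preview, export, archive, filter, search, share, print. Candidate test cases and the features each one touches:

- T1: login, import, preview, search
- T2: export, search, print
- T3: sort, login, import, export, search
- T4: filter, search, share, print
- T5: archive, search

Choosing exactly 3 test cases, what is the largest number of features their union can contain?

9

Choosing T1, T3, T4 covers {sort, login, import, preview, export, filter, search, share, print} — 9 features.
No choice of 3 test cases does better; here archive is left uncovered.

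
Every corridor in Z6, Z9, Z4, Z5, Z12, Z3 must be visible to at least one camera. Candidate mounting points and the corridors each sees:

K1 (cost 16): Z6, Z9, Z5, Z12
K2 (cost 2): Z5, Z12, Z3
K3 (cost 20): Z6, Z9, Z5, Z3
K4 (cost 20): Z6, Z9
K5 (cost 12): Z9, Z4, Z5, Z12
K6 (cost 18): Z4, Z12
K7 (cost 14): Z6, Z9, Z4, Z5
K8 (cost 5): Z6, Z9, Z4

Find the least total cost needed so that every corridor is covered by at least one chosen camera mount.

7

K2, K8 cover every corridor at cost 2 + 5 = 7.
Any cover uses at least 2 camera mounts; among all covering selections none totals below 7.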